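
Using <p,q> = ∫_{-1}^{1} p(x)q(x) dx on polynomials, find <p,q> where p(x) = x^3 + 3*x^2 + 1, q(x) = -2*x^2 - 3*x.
<p,q> = -74/15

Expand the product: p(x)·q(x) = -2*x^5 - 9*x^4 - 9*x^3 - 2*x^2 - 3*x.
∫_{-1}^{1} of each monomial x^k gives [2/(k+1) if k even, 0 if k odd]. Integrating term-by-term (or equivalently evaluating the antiderivative F(x) = -x^6/3 - 9*x^5/5 - 9*x^4/4 - 2*x^3/3 - 3*x^2/2 at the endpoints):
  F(1) − F(−1) = -131/20 − (-97/60) = -74/15.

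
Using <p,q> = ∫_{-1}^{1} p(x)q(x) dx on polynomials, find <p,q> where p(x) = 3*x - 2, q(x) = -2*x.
<p,q> = -4

Expand the product: p(x)·q(x) = -6*x^2 + 4*x.
∫_{-1}^{1} of each monomial x^k gives [2/(k+1) if k even, 0 if k odd]. Integrating term-by-term (or equivalently evaluating the antiderivative F(x) = -2*x^3 + 2*x^2 at the endpoints):
  F(1) − F(−1) = 0 − (4) = -4.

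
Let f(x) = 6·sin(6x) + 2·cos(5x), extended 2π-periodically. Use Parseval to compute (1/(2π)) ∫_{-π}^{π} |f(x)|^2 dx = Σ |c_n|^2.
Σ |c_n|^2 = 20

Expand |f|^2 and use orthogonality of {sin(nx), cos(mx)} on [-π, π]:
  ∫_{-π}^{π} sin(nx)^2 dx = π, ∫ cos(mx)^2 dx = π, and cross terms integrate to 0.
So ∫_{-π}^{π} f(x)^2 dx = 6^2 · π + 2^2 · π = (36 + 4)π.
Divide by 2π: (36 + 4)/2 = 20.
By Parseval, this equals Σ |c_n|^2.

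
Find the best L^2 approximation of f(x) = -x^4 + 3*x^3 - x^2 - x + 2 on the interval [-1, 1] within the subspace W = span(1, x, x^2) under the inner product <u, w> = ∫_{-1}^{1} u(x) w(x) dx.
g(x) = -13*x^2/7 + 4*x/5 + 73/35

The best approximation g ∈ W is the orthogonal projection of f onto W. Writing g = a_0 + a_1 x + a_2 x^2, the coefficients solve the normal equations G · a = b where
  G_{ij} = <φ_i, φ_j> and b_i = <f, φ_i>, with φ_0 = 1, φ_1 = x, φ_2 = x^2.
G =
  [2, 0, 2/3]
  [0, 2/3, 0]
  [2/3, 0, 2/5],
b = (44/15, 8/15, 68/105).
Solving gives a_0 = 73/35, a_1 = 4/5, a_2 = -13/7, so
  g(x) = -13*x^2/7 + 4*x/5 + 73/35.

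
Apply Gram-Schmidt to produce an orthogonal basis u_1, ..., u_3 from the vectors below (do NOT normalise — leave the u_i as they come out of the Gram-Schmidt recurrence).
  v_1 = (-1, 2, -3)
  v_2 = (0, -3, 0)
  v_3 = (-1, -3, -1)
Orthogonal basis:
  u_1 = (-1, 2, -3)
  u_2 = (-3/7, -15/7, -9/7)
  u_3 = (-3/5, 0, 1/5)

Apply the Gram-Schmidt recurrence
  u_1 = v_1
  u_i = v_i − Σ_{j<i} ((v_i · u_j) / (u_j · u_j)) · u_j.

Step by step this gives:
  u_1 = (-1, 2, -3)
  u_2 = (-3/7, -15/7, -9/7)
  u_3 = (-3/5, 0, 1/5)

Orthogonality check:
  u_2 · u_1 = 0 (should be 0)
  u_3 · u_1 = 0 (should be 0)
  u_3 · u_2 = 0 (should be 0)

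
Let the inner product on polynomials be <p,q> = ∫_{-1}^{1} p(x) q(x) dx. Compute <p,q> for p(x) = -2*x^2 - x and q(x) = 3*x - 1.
<p,q> = -2/3

Expand the product: p(x)·q(x) = -6*x^3 - x^2 + x.
∫_{-1}^{1} of each monomial x^k gives [2/(k+1) if k even, 0 if k odd]. Integrating term-by-term (or equivalently evaluating the antiderivative F(x) = -3*x^4/2 - x^3/3 + x^2/2 at the endpoints):
  F(1) − F(−1) = -4/3 − (-2/3) = -2/3.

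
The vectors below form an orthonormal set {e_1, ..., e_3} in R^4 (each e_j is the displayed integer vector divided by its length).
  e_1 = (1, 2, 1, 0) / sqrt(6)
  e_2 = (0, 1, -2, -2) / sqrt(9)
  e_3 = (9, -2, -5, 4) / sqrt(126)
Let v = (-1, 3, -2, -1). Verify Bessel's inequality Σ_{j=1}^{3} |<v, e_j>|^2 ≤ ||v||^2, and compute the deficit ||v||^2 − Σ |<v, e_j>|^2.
Σ |<v, e_j>|^2 = 78/7; ||v||^2 = 15; deficit = 27/7

Write each e_j = u_j / sqrt(<u_j, u_j>) where u_j is the displayed integer vector. Then <v, e_j> = <v, u_j> / sqrt(<u_j, u_j>), so |<v, e_j>|^2 = <v, u_j>^2 / <u_j, u_j>.
Coefficients: <v, e_1> = 3/sqrt(6), <v, e_2> = 9/sqrt(9), <v, e_3> = -9/sqrt(126).
Square and sum: Σ |<v, e_j>|^2 = 78/7.
Compute ||v||^2 = v·v = 15.
Deficit = 15 − 78/7 = 27/7 ≥ 0, confirming Bessel's inequality. (The deficit equals ||v − Σ <v,e_j> e_j||^2, the squared distance from v to span{e_j}.)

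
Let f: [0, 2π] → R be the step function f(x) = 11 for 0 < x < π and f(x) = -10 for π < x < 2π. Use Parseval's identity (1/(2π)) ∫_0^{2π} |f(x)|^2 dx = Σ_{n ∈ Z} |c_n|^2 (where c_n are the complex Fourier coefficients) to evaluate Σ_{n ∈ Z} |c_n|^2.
Σ |c_n|^2 = 221/2

Parseval equates the L^2 energy of f (normalised by 1/(2π)) with the ℓ^2 sum of its Fourier coefficients: (1/(2π)) ∫_0^{2π} |f|^2 = Σ |c_n|^2.
Compute the left side: (1/(2π)) [∫_0^π 11^2 dx + ∫_π^{2π} (-10)^2 dx] = (1/(2π)) · (121π + 100π) = (121 + 100)/2 = 221/2.
So Σ_{n ∈ Z} |c_n|^2 = 221/2.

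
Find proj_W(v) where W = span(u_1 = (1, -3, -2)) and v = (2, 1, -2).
proj_W(v) = (3/14, -9/14, -3/7)

Set up U = [u_1 | ... | u_1] ∈ R^(3×1). The projector onto W = col(U) is P = U (U^T U)^(-1) U^T.
Compute U^T U =
  [14],
and U^T v = (3).
Solve U^T U · c = U^T v for the coefficients: c = (3/14). The projection is proj_W(v) = U c.
Check: (v - proj_W(v)) · u_1 = 0  (should be 0).
Result: proj_W(v) = (3/14, -9/14, -3/7).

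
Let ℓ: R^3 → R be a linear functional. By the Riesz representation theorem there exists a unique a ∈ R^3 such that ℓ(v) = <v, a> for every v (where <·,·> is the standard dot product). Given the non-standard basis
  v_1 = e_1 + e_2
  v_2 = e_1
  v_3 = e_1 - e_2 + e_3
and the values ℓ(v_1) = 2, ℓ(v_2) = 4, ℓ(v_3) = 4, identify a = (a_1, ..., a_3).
a = (4, -2, -2)

Write a = (a_1, ..., a_3) in the standard basis. For each basis vector v_i, ℓ(v_i) = <v_i, a> is a linear equation in the a_j's. Collect the n equations into a matrix system V a = ℓ, where row i of V is v_i (expressed in the standard basis). Since V is invertible (lower-triangular with 1s on the diagonal, up to permutation), solve by back-substitution:
  V =
[[1, 1, 0],
 [1, 0, 0],
 [1, -1, 1]]
  V a = (2, 4, 4)
Solving gives a = (4, -2, -2).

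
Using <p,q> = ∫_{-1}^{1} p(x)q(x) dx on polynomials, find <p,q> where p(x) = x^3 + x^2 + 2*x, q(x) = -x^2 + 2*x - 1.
<p,q> = 12/5

Expand the product: p(x)·q(x) = -x^5 + x^4 - x^3 + 3*x^2 - 2*x.
∫_{-1}^{1} of each monomial x^k gives [2/(k+1) if k even, 0 if k odd]. Integrating term-by-term (or equivalently evaluating the antiderivative F(x) = -x^6/6 + x^5/5 - x^4/4 + x^3 - x^2 at the endpoints):
  F(1) − F(−1) = -13/60 − (-157/60) = 12/5.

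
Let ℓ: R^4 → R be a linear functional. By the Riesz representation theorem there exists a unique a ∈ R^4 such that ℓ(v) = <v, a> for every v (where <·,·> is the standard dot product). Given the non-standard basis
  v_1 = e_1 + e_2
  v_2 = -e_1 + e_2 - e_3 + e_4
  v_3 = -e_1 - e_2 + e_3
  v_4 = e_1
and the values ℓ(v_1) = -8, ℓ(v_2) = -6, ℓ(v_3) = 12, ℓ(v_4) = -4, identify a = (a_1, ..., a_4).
a = (-4, -4, 4, -2)

Write a = (a_1, ..., a_4) in the standard basis. For each basis vector v_i, ℓ(v_i) = <v_i, a> is a linear equation in the a_j's. Collect the n equations into a matrix system V a = ℓ, where row i of V is v_i (expressed in the standard basis). Since V is invertible (lower-triangular with 1s on the diagonal, up to permutation), solve by back-substitution:
  V =
[[1, 1, 0, 0],
 [-1, 1, -1, 1],
 [-1, -1, 1, 0],
 [1, 0, 0, 0]]
  V a = (-8, -6, 12, -4)
Solving gives a = (-4, -4, 4, -2).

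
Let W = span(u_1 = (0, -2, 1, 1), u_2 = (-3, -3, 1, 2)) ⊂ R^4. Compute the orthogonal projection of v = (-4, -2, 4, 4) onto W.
proj_W(v) = (-72/19, -4, 26/19, 50/19)

Set up U = [u_1 | ... | u_2] ∈ R^(4×2). The projector onto W = col(U) is P = U (U^T U)^(-1) U^T.
Compute U^T U =
  [6, 9]
  [9, 23],
and U^T v = (12, 30).
Solve U^T U · c = U^T v for the coefficients: c = (2/19, 24/19). The projection is proj_W(v) = U c.
Check: (v - proj_W(v)) · u_1 = 0  (should be 0).
Check: (v - proj_W(v)) · u_2 = 0  (should be 0).
Result: proj_W(v) = (-72/19, -4, 26/19, 50/19).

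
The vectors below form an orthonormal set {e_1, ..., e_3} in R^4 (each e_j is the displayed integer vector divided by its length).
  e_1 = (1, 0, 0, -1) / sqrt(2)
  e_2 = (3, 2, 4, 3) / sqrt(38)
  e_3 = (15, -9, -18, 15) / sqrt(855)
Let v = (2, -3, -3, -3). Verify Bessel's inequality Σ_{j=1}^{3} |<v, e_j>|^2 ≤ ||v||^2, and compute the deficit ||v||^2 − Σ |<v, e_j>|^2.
Σ |<v, e_j>|^2 = 146/5; ||v||^2 = 31; deficit = 9/5

Write each e_j = u_j / sqrt(<u_j, u_j>) where u_j is the displayed integer vector. Then <v, e_j> = <v, u_j> / sqrt(<u_j, u_j>), so |<v, e_j>|^2 = <v, u_j>^2 / <u_j, u_j>.
Coefficients: <v, e_1> = 5/sqrt(2), <v, e_2> = -21/sqrt(38), <v, e_3> = 66/sqrt(855).
Square and sum: Σ |<v, e_j>|^2 = 146/5.
Compute ||v||^2 = v·v = 31.
Deficit = 31 − 146/5 = 9/5 ≥ 0, confirming Bessel's inequality. (The deficit equals ||v − Σ <v,e_j> e_j||^2, the squared distance from v to span{e_j}.)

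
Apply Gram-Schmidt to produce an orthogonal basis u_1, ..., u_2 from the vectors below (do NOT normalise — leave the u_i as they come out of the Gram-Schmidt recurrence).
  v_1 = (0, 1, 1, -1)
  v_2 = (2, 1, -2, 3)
Orthogonal basis:
  u_1 = (0, 1, 1, -1)
  u_2 = (2, 7/3, -2/3, 5/3)

Apply the Gram-Schmidt recurrence
  u_1 = v_1
  u_i = v_i − Σ_{j<i} ((v_i · u_j) / (u_j · u_j)) · u_j.

Step by step this gives:
  u_1 = (0, 1, 1, -1)
  u_2 = (2, 7/3, -2/3, 5/3)

Orthogonality check:
  u_2 · u_1 = 0 (should be 0)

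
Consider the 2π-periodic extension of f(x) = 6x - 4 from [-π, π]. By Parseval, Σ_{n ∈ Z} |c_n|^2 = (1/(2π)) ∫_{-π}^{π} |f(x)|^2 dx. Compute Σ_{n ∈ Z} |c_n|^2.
Σ |c_n|^2 = 12π^2 + 16

Expand and integrate term by term over [-π, π]:
  ∫ (6x)^2 dx = 36·(2π^3/3); ∫ 2·6·(-4)·x dx = 0 (odd integrand); ∫ (-4)^2 dx = 16·2π.
So (1/(2π)) ∫_{-π}^{π} (6x - 4)^2 dx = 36π^2/3 + 16 = 12π^2 + 16.
Parseval ⇒ Σ |c_n|^2 = 12π^2 + 16.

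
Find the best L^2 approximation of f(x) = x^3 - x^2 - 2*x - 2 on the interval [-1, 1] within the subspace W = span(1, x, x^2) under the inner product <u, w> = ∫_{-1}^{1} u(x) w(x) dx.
g(x) = -x^2 - 7*x/5 - 2

The best approximation g ∈ W is the orthogonal projection of f onto W. Writing g = a_0 + a_1 x + a_2 x^2, the coefficients solve the normal equations G · a = b where
  G_{ij} = <φ_i, φ_j> and b_i = <f, φ_i>, with φ_0 = 1, φ_1 = x, φ_2 = x^2.
G =
  [2, 0, 2/3]
  [0, 2/3, 0]
  [2/3, 0, 2/5],
b = (-14/3, -14/15, -26/15).
Solving gives a_0 = -2, a_1 = -7/5, a_2 = -1, so
  g(x) = -x^2 - 7*x/5 - 2.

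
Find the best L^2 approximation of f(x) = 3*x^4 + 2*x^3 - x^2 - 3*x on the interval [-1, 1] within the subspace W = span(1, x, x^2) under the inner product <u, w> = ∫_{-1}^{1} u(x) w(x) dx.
g(x) = 11*x^2/7 - 9*x/5 - 9/35

The best approximation g ∈ W is the orthogonal projection of f onto W. Writing g = a_0 + a_1 x + a_2 x^2, the coefficients solve the normal equations G · a = b where
  G_{ij} = <φ_i, φ_j> and b_i = <f, φ_i>, with φ_0 = 1, φ_1 = x, φ_2 = x^2.
G =
  [2, 0, 2/3]
  [0, 2/3, 0]
  [2/3, 0, 2/5],
b = (8/15, -6/5, 16/35).
Solving gives a_0 = -9/35, a_1 = -9/5, a_2 = 11/7, so
  g(x) = 11*x^2/7 - 9*x/5 - 9/35.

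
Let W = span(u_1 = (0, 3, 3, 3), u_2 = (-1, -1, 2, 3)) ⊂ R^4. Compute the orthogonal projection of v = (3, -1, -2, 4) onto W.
proj_W(v) = (-14/29, -23/29, 19/29, 33/29)

Set up U = [u_1 | ... | u_2] ∈ R^(4×2). The projector onto W = col(U) is P = U (U^T U)^(-1) U^T.
Compute U^T U =
  [27, 12]
  [12, 15],
and U^T v = (3, 6).
Solve U^T U · c = U^T v for the coefficients: c = (-3/29, 14/29). The projection is proj_W(v) = U c.
Check: (v - proj_W(v)) · u_1 = 0  (should be 0).
Check: (v - proj_W(v)) · u_2 = 0  (should be 0).
Result: proj_W(v) = (-14/29, -23/29, 19/29, 33/29).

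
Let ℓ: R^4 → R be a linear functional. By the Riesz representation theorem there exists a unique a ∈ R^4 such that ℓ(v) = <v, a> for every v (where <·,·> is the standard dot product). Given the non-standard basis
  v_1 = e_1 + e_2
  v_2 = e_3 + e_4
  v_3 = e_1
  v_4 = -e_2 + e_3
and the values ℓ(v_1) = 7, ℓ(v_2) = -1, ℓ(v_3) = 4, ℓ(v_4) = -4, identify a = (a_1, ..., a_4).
a = (4, 3, -1, 0)

Write a = (a_1, ..., a_4) in the standard basis. For each basis vector v_i, ℓ(v_i) = <v_i, a> is a linear equation in the a_j's. Collect the n equations into a matrix system V a = ℓ, where row i of V is v_i (expressed in the standard basis). Since V is invertible (lower-triangular with 1s on the diagonal, up to permutation), solve by back-substitution:
  V =
[[1, 1, 0, 0],
 [0, 0, 1, 1],
 [1, 0, 0, 0],
 [0, -1, 1, 0]]
  V a = (7, -1, 4, -4)
Solving gives a = (4, 3, -1, 0).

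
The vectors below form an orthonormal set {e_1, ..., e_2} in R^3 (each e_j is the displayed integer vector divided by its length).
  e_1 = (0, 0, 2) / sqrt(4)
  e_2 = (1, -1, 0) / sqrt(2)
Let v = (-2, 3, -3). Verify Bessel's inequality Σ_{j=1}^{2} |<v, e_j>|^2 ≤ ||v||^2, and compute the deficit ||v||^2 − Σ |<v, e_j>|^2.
Σ |<v, e_j>|^2 = 43/2; ||v||^2 = 22; deficit = 1/2

Write each e_j = u_j / sqrt(<u_j, u_j>) where u_j is the displayed integer vector. Then <v, e_j> = <v, u_j> / sqrt(<u_j, u_j>), so |<v, e_j>|^2 = <v, u_j>^2 / <u_j, u_j>.
Coefficients: <v, e_1> = -6/sqrt(4), <v, e_2> = -5/sqrt(2).
Square and sum: Σ |<v, e_j>|^2 = 43/2.
Compute ||v||^2 = v·v = 22.
Deficit = 22 − 43/2 = 1/2 ≥ 0, confirming Bessel's inequality. (The deficit equals ||v − Σ <v,e_j> e_j||^2, the squared distance from v to span{e_j}.)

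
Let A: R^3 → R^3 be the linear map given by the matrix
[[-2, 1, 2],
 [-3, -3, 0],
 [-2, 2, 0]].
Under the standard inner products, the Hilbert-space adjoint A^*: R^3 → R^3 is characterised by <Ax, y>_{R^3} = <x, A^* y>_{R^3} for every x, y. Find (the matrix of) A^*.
A^* = A^T =
[[-2, -3, -2],
 [1, -3, 2],
 [2, 0, 0]]

For real matrices with standard dot products, the defining identity <Ax, y> = <x, A^* y> gives (Ax)^T y = x^T (A^*) y, i.e. x^T A^T y = x^T (A^*) y. Since this holds for all x, y, we must have A^* = A^T. Therefore
A^* =
[[-2, -3, -2],
 [1, -3, 2],
 [2, 0, 0]].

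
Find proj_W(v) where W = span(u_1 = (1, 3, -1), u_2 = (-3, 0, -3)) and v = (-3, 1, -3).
proj_W(v) = (-30/11, 9/11, -36/11)

Set up U = [u_1 | ... | u_2] ∈ R^(3×2). The projector onto W = col(U) is P = U (U^T U)^(-1) U^T.
Compute U^T U =
  [11, 0]
  [0, 18],
and U^T v = (3, 18).
Solve U^T U · c = U^T v for the coefficients: c = (3/11, 1). The projection is proj_W(v) = U c.
Check: (v - proj_W(v)) · u_1 = 0  (should be 0).
Check: (v - proj_W(v)) · u_2 = 0  (should be 0).
Result: proj_W(v) = (-30/11, 9/11, -36/11).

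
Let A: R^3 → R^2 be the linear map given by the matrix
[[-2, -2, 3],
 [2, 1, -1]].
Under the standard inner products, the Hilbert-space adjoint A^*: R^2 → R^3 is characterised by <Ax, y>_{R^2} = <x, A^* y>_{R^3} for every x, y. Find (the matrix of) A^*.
A^* = A^T =
[[-2, 2],
 [-2, 1],
 [3, -1]]

For real matrices with standard dot products, the defining identity <Ax, y> = <x, A^* y> gives (Ax)^T y = x^T (A^*) y, i.e. x^T A^T y = x^T (A^*) y. Since this holds for all x, y, we must have A^* = A^T. Therefore
A^* =
[[-2, 2],
 [-2, 1],
 [3, -1]].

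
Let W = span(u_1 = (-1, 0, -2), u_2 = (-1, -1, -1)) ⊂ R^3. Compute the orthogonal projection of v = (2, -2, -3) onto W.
proj_W(v) = (-1, -1/2, -3/2)

Set up U = [u_1 | ... | u_2] ∈ R^(3×2). The projector onto W = col(U) is P = U (U^T U)^(-1) U^T.
Compute U^T U =
  [5, 3]
  [3, 3],
and U^T v = (4, 3).
Solve U^T U · c = U^T v for the coefficients: c = (1/2, 1/2). The projection is proj_W(v) = U c.
Check: (v - proj_W(v)) · u_1 = 0  (should be 0).
Check: (v - proj_W(v)) · u_2 = 0  (should be 0).
Result: proj_W(v) = (-1, -1/2, -3/2).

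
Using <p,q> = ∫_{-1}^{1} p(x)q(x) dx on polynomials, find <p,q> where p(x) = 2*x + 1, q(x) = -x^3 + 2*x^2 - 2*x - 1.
<p,q> = -62/15

Expand the product: p(x)·q(x) = -2*x^4 + 3*x^3 - 2*x^2 - 4*x - 1.
∫_{-1}^{1} of each monomial x^k gives [2/(k+1) if k even, 0 if k odd]. Integrating term-by-term (or equivalently evaluating the antiderivative F(x) = -2*x^5/5 + 3*x^4/4 - 2*x^3/3 - 2*x^2 - x at the endpoints):
  F(1) − F(−1) = -199/60 − (49/60) = -62/15.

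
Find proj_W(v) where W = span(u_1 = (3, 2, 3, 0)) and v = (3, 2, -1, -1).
proj_W(v) = (15/11, 10/11, 15/11, 0)

Set up U = [u_1 | ... | u_1] ∈ R^(4×1). The projector onto W = col(U) is P = U (U^T U)^(-1) U^T.
Compute U^T U =
  [22],
and U^T v = (10).
Solve U^T U · c = U^T v for the coefficients: c = (5/11). The projection is proj_W(v) = U c.
Check: (v - proj_W(v)) · u_1 = 0  (should be 0).
Result: proj_W(v) = (15/11, 10/11, 15/11, 0).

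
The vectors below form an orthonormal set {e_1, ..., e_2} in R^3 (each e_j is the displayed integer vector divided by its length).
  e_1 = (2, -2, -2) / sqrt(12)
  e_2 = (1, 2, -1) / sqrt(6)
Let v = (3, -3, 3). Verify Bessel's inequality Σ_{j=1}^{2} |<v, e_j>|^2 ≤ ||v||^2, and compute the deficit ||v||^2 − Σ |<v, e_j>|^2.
Σ |<v, e_j>|^2 = 9; ||v||^2 = 27; deficit = 18

Write each e_j = u_j / sqrt(<u_j, u_j>) where u_j is the displayed integer vector. Then <v, e_j> = <v, u_j> / sqrt(<u_j, u_j>), so |<v, e_j>|^2 = <v, u_j>^2 / <u_j, u_j>.
Coefficients: <v, e_1> = 6/sqrt(12), <v, e_2> = -6/sqrt(6).
Square and sum: Σ |<v, e_j>|^2 = 9.
Compute ||v||^2 = v·v = 27.
Deficit = 27 − 9 = 18 ≥ 0, confirming Bessel's inequality. (The deficit equals ||v − Σ <v,e_j> e_j||^2, the squared distance from v to span{e_j}.)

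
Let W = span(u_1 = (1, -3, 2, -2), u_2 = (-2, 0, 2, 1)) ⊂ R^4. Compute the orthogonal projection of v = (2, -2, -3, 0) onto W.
proj_W(v) = (7/3, -1/3, -2, -4/3)

Set up U = [u_1 | ... | u_2] ∈ R^(4×2). The projector onto W = col(U) is P = U (U^T U)^(-1) U^T.
Compute U^T U =
  [18, 0]
  [0, 9],
and U^T v = (2, -10).
Solve U^T U · c = U^T v for the coefficients: c = (1/9, -10/9). The projection is proj_W(v) = U c.
Check: (v - proj_W(v)) · u_1 = 0  (should be 0).
Check: (v - proj_W(v)) · u_2 = 0  (should be 0).
Result: proj_W(v) = (7/3, -1/3, -2, -4/3).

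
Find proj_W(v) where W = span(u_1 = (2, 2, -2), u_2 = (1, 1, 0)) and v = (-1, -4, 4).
proj_W(v) = (-5/2, -5/2, 4)

Set up U = [u_1 | ... | u_2] ∈ R^(3×2). The projector onto W = col(U) is P = U (U^T U)^(-1) U^T.
Compute U^T U =
  [12, 4]
  [4, 2],
and U^T v = (-18, -5).
Solve U^T U · c = U^T v for the coefficients: c = (-2, 3/2). The projection is proj_W(v) = U c.
Check: (v - proj_W(v)) · u_1 = 0  (should be 0).
Check: (v - proj_W(v)) · u_2 = 0  (should be 0).
Result: proj_W(v) = (-5/2, -5/2, 4).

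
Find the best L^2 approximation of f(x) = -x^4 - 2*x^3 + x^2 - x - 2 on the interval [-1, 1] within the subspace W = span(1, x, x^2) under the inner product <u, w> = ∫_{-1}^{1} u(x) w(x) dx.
g(x) = x^2/7 - 11*x/5 - 67/35

The best approximation g ∈ W is the orthogonal projection of f onto W. Writing g = a_0 + a_1 x + a_2 x^2, the coefficients solve the normal equations G · a = b where
  G_{ij} = <φ_i, φ_j> and b_i = <f, φ_i>, with φ_0 = 1, φ_1 = x, φ_2 = x^2.
G =
  [2, 0, 2/3]
  [0, 2/3, 0]
  [2/3, 0, 2/5],
b = (-56/15, -22/15, -128/105).
Solving gives a_0 = -67/35, a_1 = -11/5, a_2 = 1/7, so
  g(x) = x^2/7 - 11*x/5 - 67/35.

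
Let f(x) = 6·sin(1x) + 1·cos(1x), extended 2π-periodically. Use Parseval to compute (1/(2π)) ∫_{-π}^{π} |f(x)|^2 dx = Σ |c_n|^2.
Σ |c_n|^2 = 37/2

Expand |f|^2 and use orthogonality of {sin(nx), cos(mx)} on [-π, π]:
  ∫_{-π}^{π} sin(nx)^2 dx = π, ∫ cos(mx)^2 dx = π, and cross terms integrate to 0.
So ∫_{-π}^{π} f(x)^2 dx = 6^2 · π + 1^2 · π = (36 + 1)π.
Divide by 2π: (36 + 1)/2 = 37/2.
By Parseval, this equals Σ |c_n|^2.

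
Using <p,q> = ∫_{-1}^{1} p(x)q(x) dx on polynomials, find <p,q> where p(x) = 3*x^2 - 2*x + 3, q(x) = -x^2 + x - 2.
<p,q> = -308/15

Expand the product: p(x)·q(x) = -3*x^4 + 5*x^3 - 11*x^2 + 7*x - 6.
∫_{-1}^{1} of each monomial x^k gives [2/(k+1) if k even, 0 if k odd]. Integrating term-by-term (or equivalently evaluating the antiderivative F(x) = -3*x^5/5 + 5*x^4/4 - 11*x^3/3 + 7*x^2/2 - 6*x at the endpoints):
  F(1) − F(−1) = -331/60 − (901/60) = -308/15.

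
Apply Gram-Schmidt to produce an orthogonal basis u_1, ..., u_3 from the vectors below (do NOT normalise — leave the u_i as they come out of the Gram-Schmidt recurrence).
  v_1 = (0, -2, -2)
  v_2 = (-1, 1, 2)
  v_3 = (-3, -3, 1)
Orthogonal basis:
  u_1 = (0, -2, -2)
  u_2 = (-1, -1/2, 1/2)
  u_3 = (1/3, -1/3, 1/3)

Apply the Gram-Schmidt recurrence
  u_1 = v_1
  u_i = v_i − Σ_{j<i} ((v_i · u_j) / (u_j · u_j)) · u_j.

Step by step this gives:
  u_1 = (0, -2, -2)
  u_2 = (-1, -1/2, 1/2)
  u_3 = (1/3, -1/3, 1/3)

Orthogonality check:
  u_2 · u_1 = 0 (should be 0)
  u_3 · u_1 = 0 (should be 0)
  u_3 · u_2 = 0 (should be 0)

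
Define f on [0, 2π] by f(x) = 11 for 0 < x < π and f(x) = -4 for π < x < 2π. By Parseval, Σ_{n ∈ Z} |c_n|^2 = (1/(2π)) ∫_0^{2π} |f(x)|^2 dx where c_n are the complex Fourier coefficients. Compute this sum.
Σ |c_n|^2 = 137/2

Parseval equates the L^2 energy of f (normalised by 1/(2π)) with the ℓ^2 sum of its Fourier coefficients: (1/(2π)) ∫_0^{2π} |f|^2 = Σ |c_n|^2.
Compute the left side: (1/(2π)) [∫_0^π 11^2 dx + ∫_π^{2π} (-4)^2 dx] = (1/(2π)) · (121π + 16π) = (121 + 16)/2 = 137/2.
So Σ_{n ∈ Z} |c_n|^2 = 137/2.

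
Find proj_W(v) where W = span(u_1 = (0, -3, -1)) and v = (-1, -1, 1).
proj_W(v) = (0, -3/5, -1/5)

Set up U = [u_1 | ... | u_1] ∈ R^(3×1). The projector onto W = col(U) is P = U (U^T U)^(-1) U^T.
Compute U^T U =
  [10],
and U^T v = (2).
Solve U^T U · c = U^T v for the coefficients: c = (1/5). The projection is proj_W(v) = U c.
Check: (v - proj_W(v)) · u_1 = 0  (should be 0).
Result: proj_W(v) = (0, -3/5, -1/5).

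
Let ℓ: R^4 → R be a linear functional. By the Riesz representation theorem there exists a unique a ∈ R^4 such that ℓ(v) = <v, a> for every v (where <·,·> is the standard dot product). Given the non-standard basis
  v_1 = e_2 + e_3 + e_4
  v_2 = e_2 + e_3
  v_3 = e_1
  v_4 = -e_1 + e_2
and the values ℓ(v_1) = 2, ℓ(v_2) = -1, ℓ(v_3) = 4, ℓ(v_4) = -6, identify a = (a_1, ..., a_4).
a = (4, -2, 1, 3)

Write a = (a_1, ..., a_4) in the standard basis. For each basis vector v_i, ℓ(v_i) = <v_i, a> is a linear equation in the a_j's. Collect the n equations into a matrix system V a = ℓ, where row i of V is v_i (expressed in the standard basis). Since V is invertible (lower-triangular with 1s on the diagonal, up to permutation), solve by back-substitution:
  V =
[[0, 1, 1, 1],
 [0, 1, 1, 0],
 [1, 0, 0, 0],
 [-1, 1, 0, 0]]
  V a = (2, -1, 4, -6)
Solving gives a = (4, -2, 1, 3).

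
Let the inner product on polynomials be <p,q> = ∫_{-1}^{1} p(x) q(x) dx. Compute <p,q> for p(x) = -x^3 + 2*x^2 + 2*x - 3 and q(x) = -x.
<p,q> = -14/15

Expand the product: p(x)·q(x) = x^4 - 2*x^3 - 2*x^2 + 3*x.
∫_{-1}^{1} of each monomial x^k gives [2/(k+1) if k even, 0 if k odd]. Integrating term-by-term (or equivalently evaluating the antiderivative F(x) = x^5/5 - x^4/2 - 2*x^3/3 + 3*x^2/2 at the endpoints):
  F(1) − F(−1) = 8/15 − (22/15) = -14/15.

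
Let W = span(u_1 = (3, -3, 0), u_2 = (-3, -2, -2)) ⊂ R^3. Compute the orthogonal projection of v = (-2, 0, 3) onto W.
proj_W(v) = (-28/33, 38/33, 4/33)

Set up U = [u_1 | ... | u_2] ∈ R^(3×2). The projector onto W = col(U) is P = U (U^T U)^(-1) U^T.
Compute U^T U =
  [18, -3]
  [-3, 17],
and U^T v = (-6, 0).
Solve U^T U · c = U^T v for the coefficients: c = (-34/99, -2/33). The projection is proj_W(v) = U c.
Check: (v - proj_W(v)) · u_1 = 0  (should be 0).
Check: (v - proj_W(v)) · u_2 = 0  (should be 0).
Result: proj_W(v) = (-28/33, 38/33, 4/33).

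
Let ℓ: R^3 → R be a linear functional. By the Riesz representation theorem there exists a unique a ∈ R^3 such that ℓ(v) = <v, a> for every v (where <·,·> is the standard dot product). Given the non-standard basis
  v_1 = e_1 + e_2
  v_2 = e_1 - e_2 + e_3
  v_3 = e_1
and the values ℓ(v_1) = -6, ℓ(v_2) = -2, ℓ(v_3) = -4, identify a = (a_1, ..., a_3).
a = (-4, -2, 0)

Write a = (a_1, ..., a_3) in the standard basis. For each basis vector v_i, ℓ(v_i) = <v_i, a> is a linear equation in the a_j's. Collect the n equations into a matrix system V a = ℓ, where row i of V is v_i (expressed in the standard basis). Since V is invertible (lower-triangular with 1s on the diagonal, up to permutation), solve by back-substitution:
  V =
[[1, 1, 0],
 [1, -1, 1],
 [1, 0, 0]]
  V a = (-6, -2, -4)
Solving gives a = (-4, -2, 0).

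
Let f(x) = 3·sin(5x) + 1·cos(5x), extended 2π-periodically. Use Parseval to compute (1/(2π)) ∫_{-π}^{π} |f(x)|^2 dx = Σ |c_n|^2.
Σ |c_n|^2 = 5

Expand |f|^2 and use orthogonality of {sin(nx), cos(mx)} on [-π, π]:
  ∫_{-π}^{π} sin(nx)^2 dx = π, ∫ cos(mx)^2 dx = π, and cross terms integrate to 0.
So ∫_{-π}^{π} f(x)^2 dx = 3^2 · π + 1^2 · π = (9 + 1)π.
Divide by 2π: (9 + 1)/2 = 5.
By Parseval, this equals Σ |c_n|^2.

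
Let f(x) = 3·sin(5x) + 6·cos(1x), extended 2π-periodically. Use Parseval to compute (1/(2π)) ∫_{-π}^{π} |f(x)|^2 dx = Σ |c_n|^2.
Σ |c_n|^2 = 45/2

Expand |f|^2 and use orthogonality of {sin(nx), cos(mx)} on [-π, π]:
  ∫_{-π}^{π} sin(nx)^2 dx = π, ∫ cos(mx)^2 dx = π, and cross terms integrate to 0.
So ∫_{-π}^{π} f(x)^2 dx = 3^2 · π + 6^2 · π = (9 + 36)π.
Divide by 2π: (9 + 36)/2 = 45/2.
By Parseval, this equals Σ |c_n|^2.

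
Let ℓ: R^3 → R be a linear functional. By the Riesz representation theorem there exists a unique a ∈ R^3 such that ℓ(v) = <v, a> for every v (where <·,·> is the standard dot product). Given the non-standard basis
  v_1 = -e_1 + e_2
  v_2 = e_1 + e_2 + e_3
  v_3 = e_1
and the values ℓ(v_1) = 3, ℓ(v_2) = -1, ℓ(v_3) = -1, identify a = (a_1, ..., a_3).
a = (-1, 2, -2)

Write a = (a_1, ..., a_3) in the standard basis. For each basis vector v_i, ℓ(v_i) = <v_i, a> is a linear equation in the a_j's. Collect the n equations into a matrix system V a = ℓ, where row i of V is v_i (expressed in the standard basis). Since V is invertible (lower-triangular with 1s on the diagonal, up to permutation), solve by back-substitution:
  V =
[[-1, 1, 0],
 [1, 1, 1],
 [1, 0, 0]]
  V a = (3, -1, -1)
Solving gives a = (-1, 2, -2).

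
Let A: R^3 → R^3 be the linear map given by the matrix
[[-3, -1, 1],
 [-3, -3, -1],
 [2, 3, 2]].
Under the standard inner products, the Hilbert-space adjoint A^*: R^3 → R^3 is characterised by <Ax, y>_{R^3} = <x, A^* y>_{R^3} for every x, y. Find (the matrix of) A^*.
A^* = A^T =
[[-3, -3, 2],
 [-1, -3, 3],
 [1, -1, 2]]

For real matrices with standard dot products, the defining identity <Ax, y> = <x, A^* y> gives (Ax)^T y = x^T (A^*) y, i.e. x^T A^T y = x^T (A^*) y. Since this holds for all x, y, we must have A^* = A^T. Therefore
A^* =
[[-3, -3, 2],
 [-1, -3, 3],
 [1, -1, 2]].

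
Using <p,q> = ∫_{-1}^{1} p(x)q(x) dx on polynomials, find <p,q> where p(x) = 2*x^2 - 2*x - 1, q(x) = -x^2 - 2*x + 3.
<p,q> = 8/15

Expand the product: p(x)·q(x) = -2*x^4 - 2*x^3 + 11*x^2 - 4*x - 3.
∫_{-1}^{1} of each monomial x^k gives [2/(k+1) if k even, 0 if k odd]. Integrating term-by-term (or equivalently evaluating the antiderivative F(x) = -2*x^5/5 - x^4/2 + 11*x^3/3 - 2*x^2 - 3*x at the endpoints):
  F(1) − F(−1) = -67/30 − (-83/30) = 8/15.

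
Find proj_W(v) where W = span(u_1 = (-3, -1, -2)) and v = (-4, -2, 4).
proj_W(v) = (-9/7, -3/7, -6/7)

Set up U = [u_1 | ... | u_1] ∈ R^(3×1). The projector onto W = col(U) is P = U (U^T U)^(-1) U^T.
Compute U^T U =
  [14],
and U^T v = (6).
Solve U^T U · c = U^T v for the coefficients: c = (3/7). The projection is proj_W(v) = U c.
Check: (v - proj_W(v)) · u_1 = 0  (should be 0).
Result: proj_W(v) = (-9/7, -3/7, -6/7).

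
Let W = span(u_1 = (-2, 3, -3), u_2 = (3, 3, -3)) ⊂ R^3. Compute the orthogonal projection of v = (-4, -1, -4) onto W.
proj_W(v) = (-4, 3/2, -3/2)

Set up U = [u_1 | ... | u_2] ∈ R^(3×2). The projector onto W = col(U) is P = U (U^T U)^(-1) U^T.
Compute U^T U =
  [22, 12]
  [12, 27],
and U^T v = (17, -3).
Solve U^T U · c = U^T v for the coefficients: c = (11/10, -3/5). The projection is proj_W(v) = U c.
Check: (v - proj_W(v)) · u_1 = 0  (should be 0).
Check: (v - proj_W(v)) · u_2 = 0  (should be 0).
Result: proj_W(v) = (-4, 3/2, -3/2).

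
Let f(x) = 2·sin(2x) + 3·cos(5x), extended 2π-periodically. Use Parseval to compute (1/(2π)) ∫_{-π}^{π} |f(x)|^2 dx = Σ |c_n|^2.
Σ |c_n|^2 = 13/2

Expand |f|^2 and use orthogonality of {sin(nx), cos(mx)} on [-π, π]:
  ∫_{-π}^{π} sin(nx)^2 dx = π, ∫ cos(mx)^2 dx = π, and cross terms integrate to 0.
So ∫_{-π}^{π} f(x)^2 dx = 2^2 · π + 3^2 · π = (4 + 9)π.
Divide by 2π: (4 + 9)/2 = 13/2.
By Parseval, this equals Σ |c_n|^2.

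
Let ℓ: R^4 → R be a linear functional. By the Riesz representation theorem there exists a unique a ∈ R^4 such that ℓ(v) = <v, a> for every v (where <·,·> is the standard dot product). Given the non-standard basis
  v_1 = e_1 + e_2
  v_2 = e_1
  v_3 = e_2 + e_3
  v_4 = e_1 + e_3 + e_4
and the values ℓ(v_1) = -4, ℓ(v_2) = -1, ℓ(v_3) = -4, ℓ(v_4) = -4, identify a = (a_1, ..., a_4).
a = (-1, -3, -1, -2)

Write a = (a_1, ..., a_4) in the standard basis. For each basis vector v_i, ℓ(v_i) = <v_i, a> is a linear equation in the a_j's. Collect the n equations into a matrix system V a = ℓ, where row i of V is v_i (expressed in the standard basis). Since V is invertible (lower-triangular with 1s on the diagonal, up to permutation), solve by back-substitution:
  V =
[[1, 1, 0, 0],
 [1, 0, 0, 0],
 [0, 1, 1, 0],
 [1, 0, 1, 1]]
  V a = (-4, -1, -4, -4)
Solving gives a = (-1, -3, -1, -2).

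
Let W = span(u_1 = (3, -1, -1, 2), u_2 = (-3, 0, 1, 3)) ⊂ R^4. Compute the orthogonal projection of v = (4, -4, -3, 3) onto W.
proj_W(v) = (1323/269, -451/269, -441/269, 932/269)

Set up U = [u_1 | ... | u_2] ∈ R^(4×2). The projector onto W = col(U) is P = U (U^T U)^(-1) U^T.
Compute U^T U =
  [15, -4]
  [-4, 19],
and U^T v = (25, -6).
Solve U^T U · c = U^T v for the coefficients: c = (451/269, 10/269). The projection is proj_W(v) = U c.
Check: (v - proj_W(v)) · u_1 = 0  (should be 0).
Check: (v - proj_W(v)) · u_2 = 0  (should be 0).
Result: proj_W(v) = (1323/269, -451/269, -441/269, 932/269).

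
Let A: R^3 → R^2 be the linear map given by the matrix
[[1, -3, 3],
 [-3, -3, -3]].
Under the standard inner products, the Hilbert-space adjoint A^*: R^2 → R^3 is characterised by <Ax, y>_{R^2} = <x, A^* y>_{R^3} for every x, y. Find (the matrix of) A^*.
A^* = A^T =
[[1, -3],
 [-3, -3],
 [3, -3]]

For real matrices with standard dot products, the defining identity <Ax, y> = <x, A^* y> gives (Ax)^T y = x^T (A^*) y, i.e. x^T A^T y = x^T (A^*) y. Since this holds for all x, y, we must have A^* = A^T. Therefore
A^* =
[[1, -3],
 [-3, -3],
 [3, -3]].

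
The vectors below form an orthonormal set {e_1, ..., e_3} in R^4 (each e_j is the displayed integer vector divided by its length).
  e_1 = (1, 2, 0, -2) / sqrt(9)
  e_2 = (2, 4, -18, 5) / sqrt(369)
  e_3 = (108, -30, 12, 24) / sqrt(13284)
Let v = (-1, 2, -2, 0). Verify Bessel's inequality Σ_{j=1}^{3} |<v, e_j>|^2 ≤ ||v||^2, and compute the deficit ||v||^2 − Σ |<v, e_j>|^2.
Σ |<v, e_j>|^2 = 77/9; ||v||^2 = 9; deficit = 4/9

Write each e_j = u_j / sqrt(<u_j, u_j>) where u_j is the displayed integer vector. Then <v, e_j> = <v, u_j> / sqrt(<u_j, u_j>), so |<v, e_j>|^2 = <v, u_j>^2 / <u_j, u_j>.
Coefficients: <v, e_1> = 3/sqrt(9), <v, e_2> = 42/sqrt(369), <v, e_3> = -192/sqrt(13284).
Square and sum: Σ |<v, e_j>|^2 = 77/9.
Compute ||v||^2 = v·v = 9.
Deficit = 9 − 77/9 = 4/9 ≥ 0, confirming Bessel's inequality. (The deficit equals ||v − Σ <v,e_j> e_j||^2, the squared distance from v to span{e_j}.)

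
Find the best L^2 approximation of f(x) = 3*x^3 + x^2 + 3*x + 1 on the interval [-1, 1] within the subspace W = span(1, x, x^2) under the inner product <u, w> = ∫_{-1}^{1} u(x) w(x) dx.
g(x) = x^2 + 24*x/5 + 1

The best approximation g ∈ W is the orthogonal projection of f onto W. Writing g = a_0 + a_1 x + a_2 x^2, the coefficients solve the normal equations G · a = b where
  G_{ij} = <φ_i, φ_j> and b_i = <f, φ_i>, with φ_0 = 1, φ_1 = x, φ_2 = x^2.
G =
  [2, 0, 2/3]
  [0, 2/3, 0]
  [2/3, 0, 2/5],
b = (8/3, 16/5, 16/15).
Solving gives a_0 = 1, a_1 = 24/5, a_2 = 1, so
  g(x) = x^2 + 24*x/5 + 1.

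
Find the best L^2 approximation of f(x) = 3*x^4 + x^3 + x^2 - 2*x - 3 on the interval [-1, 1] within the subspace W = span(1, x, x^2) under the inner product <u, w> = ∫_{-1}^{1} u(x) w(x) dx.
g(x) = 25*x^2/7 - 7*x/5 - 114/35

The best approximation g ∈ W is the orthogonal projection of f onto W. Writing g = a_0 + a_1 x + a_2 x^2, the coefficients solve the normal equations G · a = b where
  G_{ij} = <φ_i, φ_j> and b_i = <f, φ_i>, with φ_0 = 1, φ_1 = x, φ_2 = x^2.
G =
  [2, 0, 2/3]
  [0, 2/3, 0]
  [2/3, 0, 2/5],
b = (-62/15, -14/15, -26/35).
Solving gives a_0 = -114/35, a_1 = -7/5, a_2 = 25/7, so
  g(x) = 25*x^2/7 - 7*x/5 - 114/35.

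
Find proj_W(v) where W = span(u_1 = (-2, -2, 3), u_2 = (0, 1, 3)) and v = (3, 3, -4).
proj_W(v) = (354/121, 369/121, -486/121)

Set up U = [u_1 | ... | u_2] ∈ R^(3×2). The projector onto W = col(U) is P = U (U^T U)^(-1) U^T.
Compute U^T U =
  [17, 7]
  [7, 10],
and U^T v = (-24, -9).
Solve U^T U · c = U^T v for the coefficients: c = (-177/121, 15/121). The projection is proj_W(v) = U c.
Check: (v - proj_W(v)) · u_1 = 0  (should be 0).
Check: (v - proj_W(v)) · u_2 = 0  (should be 0).
Result: proj_W(v) = (354/121, 369/121, -486/121).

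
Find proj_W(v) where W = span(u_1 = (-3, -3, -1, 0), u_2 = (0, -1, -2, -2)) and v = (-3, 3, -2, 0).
proj_W(v) = (-39/146, -24/73, -31/146, -9/73)

Set up U = [u_1 | ... | u_2] ∈ R^(4×2). The projector onto W = col(U) is P = U (U^T U)^(-1) U^T.
Compute U^T U =
  [19, 5]
  [5, 9],
and U^T v = (2, 1).
Solve U^T U · c = U^T v for the coefficients: c = (13/146, 9/146). The projection is proj_W(v) = U c.
Check: (v - proj_W(v)) · u_1 = 0  (should be 0).
Check: (v - proj_W(v)) · u_2 = 0  (should be 0).
Result: proj_W(v) = (-39/146, -24/73, -31/146, -9/73).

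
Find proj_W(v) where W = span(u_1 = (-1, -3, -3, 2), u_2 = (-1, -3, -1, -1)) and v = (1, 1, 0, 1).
proj_W(v) = (2/5, 6/5, 0, 1)

Set up U = [u_1 | ... | u_2] ∈ R^(4×2). The projector onto W = col(U) is P = U (U^T U)^(-1) U^T.
Compute U^T U =
  [23, 11]
  [11, 12],
and U^T v = (-2, -5).
Solve U^T U · c = U^T v for the coefficients: c = (1/5, -3/5). The projection is proj_W(v) = U c.
Check: (v - proj_W(v)) · u_1 = 0  (should be 0).
Check: (v - proj_W(v)) · u_2 = 0  (should be 0).
Result: proj_W(v) = (2/5, 6/5, 0, 1).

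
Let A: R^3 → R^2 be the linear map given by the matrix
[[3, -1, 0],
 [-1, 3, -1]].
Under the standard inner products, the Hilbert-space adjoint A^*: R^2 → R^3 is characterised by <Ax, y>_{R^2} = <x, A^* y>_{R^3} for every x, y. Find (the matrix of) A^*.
A^* = A^T =
[[3, -1],
 [-1, 3],
 [0, -1]]

For real matrices with standard dot products, the defining identity <Ax, y> = <x, A^* y> gives (Ax)^T y = x^T (A^*) y, i.e. x^T A^T y = x^T (A^*) y. Since this holds for all x, y, we must have A^* = A^T. Therefore
A^* =
[[3, -1],
 [-1, 3],
 [0, -1]].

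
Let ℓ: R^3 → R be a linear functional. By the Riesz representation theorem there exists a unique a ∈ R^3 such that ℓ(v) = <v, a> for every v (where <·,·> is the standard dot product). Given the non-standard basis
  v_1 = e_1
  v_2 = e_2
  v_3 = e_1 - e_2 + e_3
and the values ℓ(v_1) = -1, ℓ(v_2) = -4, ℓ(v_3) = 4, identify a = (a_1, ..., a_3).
a = (-1, -4, 1)

Write a = (a_1, ..., a_3) in the standard basis. For each basis vector v_i, ℓ(v_i) = <v_i, a> is a linear equation in the a_j's. Collect the n equations into a matrix system V a = ℓ, where row i of V is v_i (expressed in the standard basis). Since V is invertible (lower-triangular with 1s on the diagonal, up to permutation), solve by back-substitution:
  V =
[[1, 0, 0],
 [0, 1, 0],
 [1, -1, 1]]
  V a = (-1, -4, 4)
Solving gives a = (-1, -4, 1).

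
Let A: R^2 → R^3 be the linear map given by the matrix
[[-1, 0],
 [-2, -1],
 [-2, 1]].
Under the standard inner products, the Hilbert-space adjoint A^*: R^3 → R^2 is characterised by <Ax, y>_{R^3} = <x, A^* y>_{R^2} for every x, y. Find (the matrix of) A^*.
A^* = A^T =
[[-1, -2, -2],
 [0, -1, 1]]

For real matrices with standard dot products, the defining identity <Ax, y> = <x, A^* y> gives (Ax)^T y = x^T (A^*) y, i.e. x^T A^T y = x^T (A^*) y. Since this holds for all x, y, we must have A^* = A^T. Therefore
A^* =
[[-1, -2, -2],
 [0, -1, 1]].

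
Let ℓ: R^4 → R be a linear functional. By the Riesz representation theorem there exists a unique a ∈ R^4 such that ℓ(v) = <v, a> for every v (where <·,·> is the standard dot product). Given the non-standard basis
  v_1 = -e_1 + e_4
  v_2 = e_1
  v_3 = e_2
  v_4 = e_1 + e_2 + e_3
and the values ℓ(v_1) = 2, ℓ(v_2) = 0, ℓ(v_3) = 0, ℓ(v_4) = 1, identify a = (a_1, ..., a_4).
a = (0, 0, 1, 2)

Write a = (a_1, ..., a_4) in the standard basis. For each basis vector v_i, ℓ(v_i) = <v_i, a> is a linear equation in the a_j's. Collect the n equations into a matrix system V a = ℓ, where row i of V is v_i (expressed in the standard basis). Since V is invertible (lower-triangular with 1s on the diagonal, up to permutation), solve by back-substitution:
  V =
[[-1, 0, 0, 1],
 [1, 0, 0, 0],
 [0, 1, 0, 0],
 [1, 1, 1, 0]]
  V a = (2, 0, 0, 1)
Solving gives a = (0, 0, 1, 2).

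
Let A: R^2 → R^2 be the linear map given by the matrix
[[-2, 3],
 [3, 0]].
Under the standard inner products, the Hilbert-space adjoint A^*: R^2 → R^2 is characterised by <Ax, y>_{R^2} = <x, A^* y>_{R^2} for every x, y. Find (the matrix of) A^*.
A^* = A^T =
[[-2, 3],
 [3, 0]]

For real matrices with standard dot products, the defining identity <Ax, y> = <x, A^* y> gives (Ax)^T y = x^T (A^*) y, i.e. x^T A^T y = x^T (A^*) y. Since this holds for all x, y, we must have A^* = A^T. Therefore
A^* =
[[-2, 3],
 [3, 0]].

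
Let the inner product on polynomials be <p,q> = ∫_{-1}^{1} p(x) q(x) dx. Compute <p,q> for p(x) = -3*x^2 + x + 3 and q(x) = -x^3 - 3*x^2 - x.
<p,q> = -52/15

Expand the product: p(x)·q(x) = 3*x^5 + 8*x^4 - 3*x^3 - 10*x^2 - 3*x.
∫_{-1}^{1} of each monomial x^k gives [2/(k+1) if k even, 0 if k odd]. Integrating term-by-term (or equivalently evaluating the antiderivative F(x) = x^6/2 + 8*x^5/5 - 3*x^4/4 - 10*x^3/3 - 3*x^2/2 at the endpoints):
  F(1) − F(−1) = -209/60 − (-1/60) = -52/15.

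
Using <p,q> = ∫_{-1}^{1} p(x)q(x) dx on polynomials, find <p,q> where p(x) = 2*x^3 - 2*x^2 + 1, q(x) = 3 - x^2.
<p,q> = 32/15

Expand the product: p(x)·q(x) = -2*x^5 + 2*x^4 + 6*x^3 - 7*x^2 + 3.
∫_{-1}^{1} of each monomial x^k gives [2/(k+1) if k even, 0 if k odd]. Integrating term-by-term (or equivalently evaluating the antiderivative F(x) = -x^6/3 + 2*x^5/5 + 3*x^4/2 - 7*x^3/3 + 3*x at the endpoints):
  F(1) − F(−1) = 67/30 − (1/10) = 32/15.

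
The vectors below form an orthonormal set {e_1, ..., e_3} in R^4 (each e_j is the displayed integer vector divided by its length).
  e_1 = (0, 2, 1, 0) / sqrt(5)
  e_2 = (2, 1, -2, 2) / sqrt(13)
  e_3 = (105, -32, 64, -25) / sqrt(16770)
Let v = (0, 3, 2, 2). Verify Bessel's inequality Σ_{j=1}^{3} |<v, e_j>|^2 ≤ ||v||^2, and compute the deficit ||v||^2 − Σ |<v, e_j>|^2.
Σ |<v, e_j>|^2 = 581/43; ||v||^2 = 17; deficit = 150/43

Write each e_j = u_j / sqrt(<u_j, u_j>) where u_j is the displayed integer vector. Then <v, e_j> = <v, u_j> / sqrt(<u_j, u_j>), so |<v, e_j>|^2 = <v, u_j>^2 / <u_j, u_j>.
Coefficients: <v, e_1> = 8/sqrt(5), <v, e_2> = 3/sqrt(13), <v, e_3> = -18/sqrt(16770).
Square and sum: Σ |<v, e_j>|^2 = 581/43.
Compute ||v||^2 = v·v = 17.
Deficit = 17 − 581/43 = 150/43 ≥ 0, confirming Bessel's inequality. (The deficit equals ||v − Σ <v,e_j> e_j||^2, the squared distance from v to span{e_j}.)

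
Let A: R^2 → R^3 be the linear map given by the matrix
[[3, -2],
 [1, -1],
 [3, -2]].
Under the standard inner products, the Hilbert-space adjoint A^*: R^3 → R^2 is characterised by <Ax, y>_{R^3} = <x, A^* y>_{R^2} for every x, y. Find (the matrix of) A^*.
A^* = A^T =
[[3, 1, 3],
 [-2, -1, -2]]

For real matrices with standard dot products, the defining identity <Ax, y> = <x, A^* y> gives (Ax)^T y = x^T (A^*) y, i.e. x^T A^T y = x^T (A^*) y. Since this holds for all x, y, we must have A^* = A^T. Therefore
A^* =
[[3, 1, 3],
 [-2, -1, -2]].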